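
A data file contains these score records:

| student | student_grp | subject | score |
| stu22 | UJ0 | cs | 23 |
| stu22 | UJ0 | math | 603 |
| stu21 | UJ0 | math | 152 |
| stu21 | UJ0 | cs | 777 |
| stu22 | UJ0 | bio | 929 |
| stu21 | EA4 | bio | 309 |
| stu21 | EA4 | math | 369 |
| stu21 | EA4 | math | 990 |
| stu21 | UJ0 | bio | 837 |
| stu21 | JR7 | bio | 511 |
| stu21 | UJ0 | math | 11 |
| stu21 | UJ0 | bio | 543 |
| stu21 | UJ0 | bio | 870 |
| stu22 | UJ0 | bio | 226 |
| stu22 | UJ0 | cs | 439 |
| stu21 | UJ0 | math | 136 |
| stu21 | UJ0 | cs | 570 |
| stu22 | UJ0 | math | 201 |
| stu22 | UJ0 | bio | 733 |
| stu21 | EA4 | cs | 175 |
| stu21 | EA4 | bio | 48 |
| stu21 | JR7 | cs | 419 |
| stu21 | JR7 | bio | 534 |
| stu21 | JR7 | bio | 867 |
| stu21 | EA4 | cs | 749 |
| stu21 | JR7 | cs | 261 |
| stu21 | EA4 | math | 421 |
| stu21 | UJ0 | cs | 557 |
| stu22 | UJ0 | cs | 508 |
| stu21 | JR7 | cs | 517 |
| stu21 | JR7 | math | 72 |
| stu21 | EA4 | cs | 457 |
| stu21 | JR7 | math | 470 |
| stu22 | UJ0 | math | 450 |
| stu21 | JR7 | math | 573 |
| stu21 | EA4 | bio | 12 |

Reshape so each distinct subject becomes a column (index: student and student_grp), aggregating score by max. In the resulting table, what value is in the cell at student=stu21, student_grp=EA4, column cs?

749

Rows with student=stu21, student_grp=EA4 and subject=cs: score values are 175, 749, 457.
max(175, 749, 457) = 749.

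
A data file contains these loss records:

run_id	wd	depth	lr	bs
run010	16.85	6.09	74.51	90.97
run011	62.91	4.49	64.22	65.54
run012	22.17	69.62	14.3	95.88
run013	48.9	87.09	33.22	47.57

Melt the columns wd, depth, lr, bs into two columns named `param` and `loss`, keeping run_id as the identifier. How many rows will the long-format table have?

4 run_id values × 4 melted columns = 16 rows.

16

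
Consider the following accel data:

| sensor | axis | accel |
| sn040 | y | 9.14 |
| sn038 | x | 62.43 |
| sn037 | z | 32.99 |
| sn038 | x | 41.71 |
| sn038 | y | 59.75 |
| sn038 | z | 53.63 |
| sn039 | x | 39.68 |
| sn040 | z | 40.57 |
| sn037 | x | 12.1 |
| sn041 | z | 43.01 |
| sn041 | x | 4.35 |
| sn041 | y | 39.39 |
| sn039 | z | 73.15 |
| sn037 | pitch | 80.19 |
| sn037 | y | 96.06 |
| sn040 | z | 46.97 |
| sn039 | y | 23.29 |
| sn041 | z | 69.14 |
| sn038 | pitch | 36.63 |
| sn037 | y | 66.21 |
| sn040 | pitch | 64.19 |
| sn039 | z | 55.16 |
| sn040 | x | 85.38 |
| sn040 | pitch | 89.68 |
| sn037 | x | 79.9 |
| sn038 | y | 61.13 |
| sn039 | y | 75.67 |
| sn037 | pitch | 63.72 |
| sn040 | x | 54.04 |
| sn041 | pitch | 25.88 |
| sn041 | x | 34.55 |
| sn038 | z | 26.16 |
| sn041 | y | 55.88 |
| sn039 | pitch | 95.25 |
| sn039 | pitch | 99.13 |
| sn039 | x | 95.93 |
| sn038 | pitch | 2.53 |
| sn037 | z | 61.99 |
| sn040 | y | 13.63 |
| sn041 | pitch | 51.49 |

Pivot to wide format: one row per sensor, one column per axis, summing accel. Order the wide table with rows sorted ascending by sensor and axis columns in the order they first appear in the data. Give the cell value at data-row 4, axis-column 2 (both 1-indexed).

With rows sorted ascending by sensor, row 4 is sensor=sn040. axis columns in first-appearance order: y, x, z, pitch; column 2 is x.
Long rows with sensor=sn040, axis=x: 85.38 + 54.04 = 139.42.

139.42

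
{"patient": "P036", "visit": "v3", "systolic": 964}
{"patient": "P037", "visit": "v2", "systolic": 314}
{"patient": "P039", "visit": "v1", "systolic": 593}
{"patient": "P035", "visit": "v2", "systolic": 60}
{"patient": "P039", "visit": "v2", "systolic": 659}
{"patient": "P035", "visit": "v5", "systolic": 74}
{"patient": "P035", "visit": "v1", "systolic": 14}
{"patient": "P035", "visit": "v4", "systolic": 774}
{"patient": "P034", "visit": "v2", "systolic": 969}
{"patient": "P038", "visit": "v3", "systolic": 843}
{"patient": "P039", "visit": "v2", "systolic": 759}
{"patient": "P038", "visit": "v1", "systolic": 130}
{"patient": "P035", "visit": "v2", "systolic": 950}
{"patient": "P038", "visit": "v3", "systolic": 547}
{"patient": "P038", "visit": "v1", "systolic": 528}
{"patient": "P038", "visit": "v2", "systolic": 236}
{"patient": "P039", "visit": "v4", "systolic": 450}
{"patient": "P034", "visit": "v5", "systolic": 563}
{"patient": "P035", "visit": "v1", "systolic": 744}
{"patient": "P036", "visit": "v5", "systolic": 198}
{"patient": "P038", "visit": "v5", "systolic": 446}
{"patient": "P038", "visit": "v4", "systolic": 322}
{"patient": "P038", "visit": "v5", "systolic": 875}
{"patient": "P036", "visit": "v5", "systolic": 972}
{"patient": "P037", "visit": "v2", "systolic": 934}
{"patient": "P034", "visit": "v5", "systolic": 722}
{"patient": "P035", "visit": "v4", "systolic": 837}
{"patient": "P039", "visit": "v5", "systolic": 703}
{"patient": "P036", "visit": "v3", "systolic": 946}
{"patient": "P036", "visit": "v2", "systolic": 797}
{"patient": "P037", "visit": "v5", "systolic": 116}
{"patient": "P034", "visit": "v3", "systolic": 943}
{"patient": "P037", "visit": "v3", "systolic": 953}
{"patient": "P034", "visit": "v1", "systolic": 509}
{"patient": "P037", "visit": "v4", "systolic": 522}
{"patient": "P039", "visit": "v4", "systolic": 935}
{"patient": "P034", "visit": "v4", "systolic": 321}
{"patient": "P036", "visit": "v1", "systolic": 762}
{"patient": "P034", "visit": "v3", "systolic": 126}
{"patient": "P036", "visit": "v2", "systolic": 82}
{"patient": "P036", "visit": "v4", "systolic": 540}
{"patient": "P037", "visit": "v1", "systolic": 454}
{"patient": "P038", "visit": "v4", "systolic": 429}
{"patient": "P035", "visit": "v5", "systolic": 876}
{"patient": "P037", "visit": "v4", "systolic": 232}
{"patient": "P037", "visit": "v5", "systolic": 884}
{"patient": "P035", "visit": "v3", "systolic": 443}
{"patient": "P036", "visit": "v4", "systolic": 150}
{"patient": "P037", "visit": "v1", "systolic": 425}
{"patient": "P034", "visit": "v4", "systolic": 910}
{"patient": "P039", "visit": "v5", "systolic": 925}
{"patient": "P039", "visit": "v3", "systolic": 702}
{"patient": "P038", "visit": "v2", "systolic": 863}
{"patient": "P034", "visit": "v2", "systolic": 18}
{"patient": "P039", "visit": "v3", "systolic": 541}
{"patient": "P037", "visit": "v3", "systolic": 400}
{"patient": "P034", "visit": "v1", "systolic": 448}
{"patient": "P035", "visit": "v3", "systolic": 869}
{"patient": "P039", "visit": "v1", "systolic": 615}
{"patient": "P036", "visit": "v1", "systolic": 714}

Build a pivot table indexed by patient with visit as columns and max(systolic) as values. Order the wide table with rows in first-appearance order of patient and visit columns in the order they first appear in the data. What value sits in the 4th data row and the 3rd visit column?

744

With rows in first-appearance order of patient, row 4 is patient=P035. visit columns in first-appearance order: v3, v2, v1, v5, v4; column 3 is v1.
Long rows with patient=P035, visit=v1: max(14, 744) = 744.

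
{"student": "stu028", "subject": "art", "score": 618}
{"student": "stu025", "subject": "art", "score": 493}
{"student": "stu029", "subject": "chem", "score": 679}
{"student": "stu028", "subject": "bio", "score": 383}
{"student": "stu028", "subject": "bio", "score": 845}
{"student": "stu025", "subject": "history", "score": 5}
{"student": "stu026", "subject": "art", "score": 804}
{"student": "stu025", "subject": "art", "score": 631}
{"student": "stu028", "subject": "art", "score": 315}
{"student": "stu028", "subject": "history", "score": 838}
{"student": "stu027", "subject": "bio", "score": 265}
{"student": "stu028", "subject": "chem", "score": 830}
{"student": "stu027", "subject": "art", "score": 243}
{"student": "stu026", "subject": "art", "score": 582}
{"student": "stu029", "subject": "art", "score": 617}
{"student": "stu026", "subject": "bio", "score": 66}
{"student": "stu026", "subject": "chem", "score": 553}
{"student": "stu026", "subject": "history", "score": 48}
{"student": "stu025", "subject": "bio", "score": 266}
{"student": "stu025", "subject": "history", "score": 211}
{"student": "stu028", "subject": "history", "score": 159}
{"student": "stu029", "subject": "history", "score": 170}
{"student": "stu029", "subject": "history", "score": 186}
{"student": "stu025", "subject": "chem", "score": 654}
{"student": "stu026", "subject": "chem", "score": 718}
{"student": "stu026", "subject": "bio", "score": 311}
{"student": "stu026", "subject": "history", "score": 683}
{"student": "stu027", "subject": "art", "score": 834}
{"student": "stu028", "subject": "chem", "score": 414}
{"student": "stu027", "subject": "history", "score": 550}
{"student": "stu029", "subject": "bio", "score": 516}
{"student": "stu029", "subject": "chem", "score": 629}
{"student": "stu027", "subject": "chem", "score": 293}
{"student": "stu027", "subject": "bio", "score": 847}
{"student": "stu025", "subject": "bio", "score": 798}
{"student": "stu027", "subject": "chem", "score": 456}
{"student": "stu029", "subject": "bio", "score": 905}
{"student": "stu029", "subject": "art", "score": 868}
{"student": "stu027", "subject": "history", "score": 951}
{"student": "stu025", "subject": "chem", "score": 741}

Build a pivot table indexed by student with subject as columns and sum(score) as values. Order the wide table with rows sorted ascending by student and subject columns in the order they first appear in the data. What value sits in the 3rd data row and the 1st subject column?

1077

With rows sorted ascending by student, row 3 is student=stu027. subject columns in first-appearance order: art, chem, bio, history; column 1 is art.
Long rows with student=stu027, subject=art: 243 + 834 = 1077.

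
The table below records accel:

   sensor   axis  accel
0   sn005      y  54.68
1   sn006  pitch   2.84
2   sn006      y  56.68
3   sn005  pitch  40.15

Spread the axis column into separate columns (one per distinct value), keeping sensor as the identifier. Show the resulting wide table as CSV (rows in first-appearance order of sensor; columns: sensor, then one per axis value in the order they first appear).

Columns: sensor plus the 2 distinct axis values (y, pitch).
For example, row sn005 column y takes accel=54.68 from the long row (sn005, y).

sensor,y,pitch
sn005,54.68,40.15
sn006,56.68,2.84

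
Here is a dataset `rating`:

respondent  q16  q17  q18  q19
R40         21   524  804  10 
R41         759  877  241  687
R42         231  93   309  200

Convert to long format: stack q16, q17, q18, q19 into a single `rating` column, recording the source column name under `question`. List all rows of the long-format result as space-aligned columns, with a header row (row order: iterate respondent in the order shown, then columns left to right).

Each (respondent, column) pair becomes one row: 3 × 4 = 12 rows.
For example, (R40, q16) → rating=21.

respondent  question  rating
R40         q16       21    
R40         q17       524   
R40         q18       804   
R40         q19       10    
R41         q16       759   
R41         q17       877   
R41         q18       241   
R41         q19       687   
R42         q16       231   
R42         q17       93    
R42         q18       309   
R42         q19       200   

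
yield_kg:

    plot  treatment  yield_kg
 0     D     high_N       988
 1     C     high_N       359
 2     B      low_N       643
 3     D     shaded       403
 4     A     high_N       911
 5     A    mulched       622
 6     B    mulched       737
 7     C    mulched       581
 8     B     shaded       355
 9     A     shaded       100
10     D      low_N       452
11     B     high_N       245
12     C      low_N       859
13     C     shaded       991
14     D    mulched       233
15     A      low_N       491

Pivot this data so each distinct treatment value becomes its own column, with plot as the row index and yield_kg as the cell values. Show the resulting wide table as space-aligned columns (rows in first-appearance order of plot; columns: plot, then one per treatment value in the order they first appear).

plot  high_N  low_N  shaded  mulched
D     988     452    403     233    
C     359     859    991     581    
B     245     643    355     737    
A     911     491    100     622    

Columns: plot plus the 4 distinct treatment values (high_N, low_N, shaded, mulched).
For example, row D column high_N takes yield_kg=988 from the long row (D, high_N).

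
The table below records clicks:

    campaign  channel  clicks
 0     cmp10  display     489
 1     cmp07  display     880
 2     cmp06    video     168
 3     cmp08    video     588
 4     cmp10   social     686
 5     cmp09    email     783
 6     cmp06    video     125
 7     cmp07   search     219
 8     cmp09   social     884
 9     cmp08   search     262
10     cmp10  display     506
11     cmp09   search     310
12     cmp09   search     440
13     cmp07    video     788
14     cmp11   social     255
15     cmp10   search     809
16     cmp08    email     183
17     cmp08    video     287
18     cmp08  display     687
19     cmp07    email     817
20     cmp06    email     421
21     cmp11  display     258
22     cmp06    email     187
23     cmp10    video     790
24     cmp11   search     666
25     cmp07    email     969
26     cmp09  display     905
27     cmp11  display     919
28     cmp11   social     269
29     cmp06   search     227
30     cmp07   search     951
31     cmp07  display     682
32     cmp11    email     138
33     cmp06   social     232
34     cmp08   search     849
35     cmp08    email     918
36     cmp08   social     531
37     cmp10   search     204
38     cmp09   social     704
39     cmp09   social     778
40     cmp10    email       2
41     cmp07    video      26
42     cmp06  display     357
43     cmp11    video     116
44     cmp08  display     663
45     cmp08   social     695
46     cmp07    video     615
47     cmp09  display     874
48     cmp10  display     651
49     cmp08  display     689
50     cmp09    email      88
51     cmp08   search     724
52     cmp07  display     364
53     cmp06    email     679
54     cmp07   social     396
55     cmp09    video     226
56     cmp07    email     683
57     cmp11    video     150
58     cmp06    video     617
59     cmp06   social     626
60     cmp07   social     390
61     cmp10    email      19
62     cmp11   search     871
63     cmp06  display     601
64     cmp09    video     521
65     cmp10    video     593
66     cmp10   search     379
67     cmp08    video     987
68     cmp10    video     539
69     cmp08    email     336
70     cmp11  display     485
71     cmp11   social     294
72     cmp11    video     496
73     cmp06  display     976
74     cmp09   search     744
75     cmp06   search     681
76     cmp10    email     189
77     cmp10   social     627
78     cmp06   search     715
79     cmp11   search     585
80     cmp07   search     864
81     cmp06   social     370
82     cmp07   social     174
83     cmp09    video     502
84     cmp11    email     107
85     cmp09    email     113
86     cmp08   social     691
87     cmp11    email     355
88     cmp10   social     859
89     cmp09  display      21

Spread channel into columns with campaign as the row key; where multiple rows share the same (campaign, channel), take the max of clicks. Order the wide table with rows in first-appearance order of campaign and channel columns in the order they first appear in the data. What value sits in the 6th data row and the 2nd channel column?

With rows in first-appearance order of campaign, row 6 is campaign=cmp11. channel columns in first-appearance order: display, video, social, email, search; column 2 is video.
Long rows with campaign=cmp11, channel=video: max(116, 150, 496) = 496.

496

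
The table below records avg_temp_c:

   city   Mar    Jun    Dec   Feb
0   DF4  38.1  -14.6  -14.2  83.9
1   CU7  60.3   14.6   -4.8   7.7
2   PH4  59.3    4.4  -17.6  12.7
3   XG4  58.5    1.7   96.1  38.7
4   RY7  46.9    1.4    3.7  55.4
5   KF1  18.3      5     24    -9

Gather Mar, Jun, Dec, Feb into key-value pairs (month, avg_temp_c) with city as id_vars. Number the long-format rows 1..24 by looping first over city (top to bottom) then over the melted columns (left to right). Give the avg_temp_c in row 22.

24 rows total (6 × 4). Row 22: index ⌊(22-1)/4⌋ = 5 into city → KF1; (22-1) mod 4 = 1 into the melted columns → Jun.
So row 22 is (KF1, Jun, 5); avg_temp_c = 5.

5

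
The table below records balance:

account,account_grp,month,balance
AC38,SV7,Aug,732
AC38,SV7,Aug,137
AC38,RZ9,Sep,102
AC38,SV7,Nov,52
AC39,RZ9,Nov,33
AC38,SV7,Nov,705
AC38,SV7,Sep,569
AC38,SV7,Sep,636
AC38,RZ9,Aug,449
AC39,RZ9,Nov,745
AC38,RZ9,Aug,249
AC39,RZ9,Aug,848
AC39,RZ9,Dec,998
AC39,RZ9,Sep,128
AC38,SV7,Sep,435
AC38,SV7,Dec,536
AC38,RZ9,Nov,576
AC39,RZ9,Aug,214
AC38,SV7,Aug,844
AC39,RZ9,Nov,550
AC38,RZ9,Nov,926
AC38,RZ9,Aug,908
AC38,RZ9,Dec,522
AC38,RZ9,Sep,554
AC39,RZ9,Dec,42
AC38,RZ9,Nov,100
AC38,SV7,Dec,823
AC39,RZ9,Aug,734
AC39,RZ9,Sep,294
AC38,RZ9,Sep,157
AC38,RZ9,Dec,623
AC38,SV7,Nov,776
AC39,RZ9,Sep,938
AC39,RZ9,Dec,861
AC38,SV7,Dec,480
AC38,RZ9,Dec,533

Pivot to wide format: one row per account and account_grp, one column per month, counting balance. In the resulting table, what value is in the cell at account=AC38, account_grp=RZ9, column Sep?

Rows with account=AC38, account_grp=RZ9 and month=Sep: balance values are 102, 554, 157.
3 rows match — count = 3.

3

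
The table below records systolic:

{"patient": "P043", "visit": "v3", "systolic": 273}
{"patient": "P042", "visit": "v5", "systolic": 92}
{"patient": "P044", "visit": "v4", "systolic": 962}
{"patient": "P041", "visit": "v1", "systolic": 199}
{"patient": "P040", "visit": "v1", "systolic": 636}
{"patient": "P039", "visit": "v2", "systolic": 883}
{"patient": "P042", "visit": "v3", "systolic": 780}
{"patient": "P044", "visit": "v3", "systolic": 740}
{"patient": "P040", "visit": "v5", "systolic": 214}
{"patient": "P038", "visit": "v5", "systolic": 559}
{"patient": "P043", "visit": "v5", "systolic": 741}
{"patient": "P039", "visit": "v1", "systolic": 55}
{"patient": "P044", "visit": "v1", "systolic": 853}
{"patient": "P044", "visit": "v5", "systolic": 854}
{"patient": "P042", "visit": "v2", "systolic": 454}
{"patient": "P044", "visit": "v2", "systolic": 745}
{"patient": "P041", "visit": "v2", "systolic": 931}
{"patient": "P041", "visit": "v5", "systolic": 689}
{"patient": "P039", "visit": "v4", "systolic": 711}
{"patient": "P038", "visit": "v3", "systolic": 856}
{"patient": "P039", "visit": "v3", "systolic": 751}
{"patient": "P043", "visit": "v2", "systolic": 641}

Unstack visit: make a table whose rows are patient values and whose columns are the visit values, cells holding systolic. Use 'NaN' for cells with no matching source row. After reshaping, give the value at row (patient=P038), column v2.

No long-format row has patient=P038 and visit=v2, so the cell is NaN.

NaN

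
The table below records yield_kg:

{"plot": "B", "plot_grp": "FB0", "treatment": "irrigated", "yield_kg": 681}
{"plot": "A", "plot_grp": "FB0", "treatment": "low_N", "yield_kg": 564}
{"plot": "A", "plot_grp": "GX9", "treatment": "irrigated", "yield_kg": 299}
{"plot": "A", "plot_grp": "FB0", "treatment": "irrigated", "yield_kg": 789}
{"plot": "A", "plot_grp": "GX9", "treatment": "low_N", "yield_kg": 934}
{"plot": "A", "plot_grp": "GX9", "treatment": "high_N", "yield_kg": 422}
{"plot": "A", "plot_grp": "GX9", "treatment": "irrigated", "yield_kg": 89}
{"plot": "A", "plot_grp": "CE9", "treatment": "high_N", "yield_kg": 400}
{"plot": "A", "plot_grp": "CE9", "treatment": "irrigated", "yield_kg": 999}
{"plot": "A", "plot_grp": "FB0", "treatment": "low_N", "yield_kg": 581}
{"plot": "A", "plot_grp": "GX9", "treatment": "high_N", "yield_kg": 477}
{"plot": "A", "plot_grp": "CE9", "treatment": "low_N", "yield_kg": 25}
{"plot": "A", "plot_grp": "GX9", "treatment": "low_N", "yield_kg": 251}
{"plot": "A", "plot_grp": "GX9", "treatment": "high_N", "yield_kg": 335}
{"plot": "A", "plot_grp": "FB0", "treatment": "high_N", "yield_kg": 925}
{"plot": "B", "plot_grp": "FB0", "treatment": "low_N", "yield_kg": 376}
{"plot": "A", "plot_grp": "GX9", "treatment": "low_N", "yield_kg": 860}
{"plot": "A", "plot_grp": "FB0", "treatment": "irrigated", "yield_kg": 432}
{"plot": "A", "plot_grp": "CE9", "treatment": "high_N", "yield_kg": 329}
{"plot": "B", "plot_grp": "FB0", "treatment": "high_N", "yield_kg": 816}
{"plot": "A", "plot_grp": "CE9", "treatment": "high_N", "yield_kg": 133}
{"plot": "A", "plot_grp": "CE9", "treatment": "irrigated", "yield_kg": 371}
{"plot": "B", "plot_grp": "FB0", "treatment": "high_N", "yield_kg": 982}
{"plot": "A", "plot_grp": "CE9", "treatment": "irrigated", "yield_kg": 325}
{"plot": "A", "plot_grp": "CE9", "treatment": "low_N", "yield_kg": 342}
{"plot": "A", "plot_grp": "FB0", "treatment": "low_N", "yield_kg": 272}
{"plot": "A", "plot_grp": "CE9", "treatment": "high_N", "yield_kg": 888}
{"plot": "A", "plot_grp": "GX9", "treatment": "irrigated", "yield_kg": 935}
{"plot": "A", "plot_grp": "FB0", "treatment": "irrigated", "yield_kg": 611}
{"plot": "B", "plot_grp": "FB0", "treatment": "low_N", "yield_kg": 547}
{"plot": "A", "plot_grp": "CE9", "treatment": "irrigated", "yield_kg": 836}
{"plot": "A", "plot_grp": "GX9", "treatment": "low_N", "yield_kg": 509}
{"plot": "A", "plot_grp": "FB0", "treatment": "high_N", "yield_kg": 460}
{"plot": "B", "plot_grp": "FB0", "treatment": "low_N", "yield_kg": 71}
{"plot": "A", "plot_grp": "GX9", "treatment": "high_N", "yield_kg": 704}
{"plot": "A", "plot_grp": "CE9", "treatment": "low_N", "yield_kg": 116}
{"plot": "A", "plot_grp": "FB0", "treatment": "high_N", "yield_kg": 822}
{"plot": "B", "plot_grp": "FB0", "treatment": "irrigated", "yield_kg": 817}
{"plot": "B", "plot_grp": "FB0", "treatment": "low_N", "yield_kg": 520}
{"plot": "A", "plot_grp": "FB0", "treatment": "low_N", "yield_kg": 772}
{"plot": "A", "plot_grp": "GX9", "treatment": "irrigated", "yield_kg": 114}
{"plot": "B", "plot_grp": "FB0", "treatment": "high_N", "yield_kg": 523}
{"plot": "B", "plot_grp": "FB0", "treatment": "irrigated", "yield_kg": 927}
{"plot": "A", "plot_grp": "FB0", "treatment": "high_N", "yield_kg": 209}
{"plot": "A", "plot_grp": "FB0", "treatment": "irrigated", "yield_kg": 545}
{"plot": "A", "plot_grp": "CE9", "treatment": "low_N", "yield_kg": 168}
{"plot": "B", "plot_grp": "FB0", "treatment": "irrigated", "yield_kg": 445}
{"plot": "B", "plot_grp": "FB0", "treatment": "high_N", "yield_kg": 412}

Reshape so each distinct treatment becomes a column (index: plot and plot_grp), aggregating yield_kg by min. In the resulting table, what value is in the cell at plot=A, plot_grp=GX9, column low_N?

Rows with plot=A, plot_grp=GX9 and treatment=low_N: yield_kg values are 934, 251, 860, 509.
min(934, 251, 860, 509) = 251.

251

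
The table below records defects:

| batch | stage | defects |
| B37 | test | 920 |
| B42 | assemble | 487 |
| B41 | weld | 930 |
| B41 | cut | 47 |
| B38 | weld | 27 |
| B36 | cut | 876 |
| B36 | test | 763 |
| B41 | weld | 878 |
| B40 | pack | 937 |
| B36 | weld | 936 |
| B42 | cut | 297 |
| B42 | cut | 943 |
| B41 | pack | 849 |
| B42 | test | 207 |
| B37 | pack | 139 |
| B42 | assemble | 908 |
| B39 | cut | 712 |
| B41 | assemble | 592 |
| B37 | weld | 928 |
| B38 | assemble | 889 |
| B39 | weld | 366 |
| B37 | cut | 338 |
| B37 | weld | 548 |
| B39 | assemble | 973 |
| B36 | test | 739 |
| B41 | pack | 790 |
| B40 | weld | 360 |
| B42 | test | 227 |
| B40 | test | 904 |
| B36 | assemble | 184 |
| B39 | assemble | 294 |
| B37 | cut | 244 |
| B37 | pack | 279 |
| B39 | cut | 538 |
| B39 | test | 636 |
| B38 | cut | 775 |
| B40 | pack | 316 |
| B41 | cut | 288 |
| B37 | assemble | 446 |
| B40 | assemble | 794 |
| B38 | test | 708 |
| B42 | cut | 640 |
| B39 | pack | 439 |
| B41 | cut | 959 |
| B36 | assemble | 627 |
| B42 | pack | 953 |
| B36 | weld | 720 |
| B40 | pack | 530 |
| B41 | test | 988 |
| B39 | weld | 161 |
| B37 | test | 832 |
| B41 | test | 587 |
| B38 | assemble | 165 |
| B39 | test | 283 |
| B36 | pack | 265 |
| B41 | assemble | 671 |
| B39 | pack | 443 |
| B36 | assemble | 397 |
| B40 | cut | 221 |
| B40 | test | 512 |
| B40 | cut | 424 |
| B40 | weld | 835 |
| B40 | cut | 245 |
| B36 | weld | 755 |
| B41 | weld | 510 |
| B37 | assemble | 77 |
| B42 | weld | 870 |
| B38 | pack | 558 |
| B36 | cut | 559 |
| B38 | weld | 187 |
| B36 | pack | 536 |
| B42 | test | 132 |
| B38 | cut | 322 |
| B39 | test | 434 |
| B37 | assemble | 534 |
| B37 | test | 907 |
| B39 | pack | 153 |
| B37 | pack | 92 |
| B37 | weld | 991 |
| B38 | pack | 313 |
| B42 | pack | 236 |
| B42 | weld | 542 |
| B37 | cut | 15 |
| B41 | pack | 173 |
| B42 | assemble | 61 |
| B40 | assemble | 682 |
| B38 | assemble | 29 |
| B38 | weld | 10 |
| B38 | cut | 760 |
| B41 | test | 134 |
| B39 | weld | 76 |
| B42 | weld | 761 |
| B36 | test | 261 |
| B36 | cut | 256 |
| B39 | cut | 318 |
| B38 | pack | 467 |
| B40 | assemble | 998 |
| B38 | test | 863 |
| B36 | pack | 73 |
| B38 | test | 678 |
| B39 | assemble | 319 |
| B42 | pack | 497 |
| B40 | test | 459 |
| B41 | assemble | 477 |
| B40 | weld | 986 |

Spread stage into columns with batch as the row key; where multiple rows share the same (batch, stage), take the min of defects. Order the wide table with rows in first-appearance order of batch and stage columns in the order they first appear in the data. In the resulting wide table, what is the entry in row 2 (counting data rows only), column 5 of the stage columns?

236

With rows in first-appearance order of batch, row 2 is batch=B42. stage columns in first-appearance order: test, assemble, weld, cut, pack; column 5 is pack.
Long rows with batch=B42, stage=pack: min(953, 236, 497) = 236.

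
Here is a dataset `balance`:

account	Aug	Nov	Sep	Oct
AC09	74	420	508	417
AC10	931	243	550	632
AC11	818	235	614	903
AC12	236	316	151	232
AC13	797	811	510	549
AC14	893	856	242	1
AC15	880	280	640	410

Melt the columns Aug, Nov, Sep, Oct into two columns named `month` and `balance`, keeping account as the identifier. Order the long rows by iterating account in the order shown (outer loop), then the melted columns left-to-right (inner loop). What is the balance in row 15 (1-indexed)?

28 rows total (7 × 4). Row 15: index ⌊(15-1)/4⌋ = 3 into account → AC12; (15-1) mod 4 = 2 into the melted columns → Sep.
So row 15 is (AC12, Sep, 151); balance = 151.

151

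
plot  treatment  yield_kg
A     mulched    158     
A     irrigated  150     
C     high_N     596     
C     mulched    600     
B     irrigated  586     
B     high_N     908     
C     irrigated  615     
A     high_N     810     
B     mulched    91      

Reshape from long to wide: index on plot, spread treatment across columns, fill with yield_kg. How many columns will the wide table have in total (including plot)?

4

1 column for plot plus 3 distinct treatment values → 4 columns.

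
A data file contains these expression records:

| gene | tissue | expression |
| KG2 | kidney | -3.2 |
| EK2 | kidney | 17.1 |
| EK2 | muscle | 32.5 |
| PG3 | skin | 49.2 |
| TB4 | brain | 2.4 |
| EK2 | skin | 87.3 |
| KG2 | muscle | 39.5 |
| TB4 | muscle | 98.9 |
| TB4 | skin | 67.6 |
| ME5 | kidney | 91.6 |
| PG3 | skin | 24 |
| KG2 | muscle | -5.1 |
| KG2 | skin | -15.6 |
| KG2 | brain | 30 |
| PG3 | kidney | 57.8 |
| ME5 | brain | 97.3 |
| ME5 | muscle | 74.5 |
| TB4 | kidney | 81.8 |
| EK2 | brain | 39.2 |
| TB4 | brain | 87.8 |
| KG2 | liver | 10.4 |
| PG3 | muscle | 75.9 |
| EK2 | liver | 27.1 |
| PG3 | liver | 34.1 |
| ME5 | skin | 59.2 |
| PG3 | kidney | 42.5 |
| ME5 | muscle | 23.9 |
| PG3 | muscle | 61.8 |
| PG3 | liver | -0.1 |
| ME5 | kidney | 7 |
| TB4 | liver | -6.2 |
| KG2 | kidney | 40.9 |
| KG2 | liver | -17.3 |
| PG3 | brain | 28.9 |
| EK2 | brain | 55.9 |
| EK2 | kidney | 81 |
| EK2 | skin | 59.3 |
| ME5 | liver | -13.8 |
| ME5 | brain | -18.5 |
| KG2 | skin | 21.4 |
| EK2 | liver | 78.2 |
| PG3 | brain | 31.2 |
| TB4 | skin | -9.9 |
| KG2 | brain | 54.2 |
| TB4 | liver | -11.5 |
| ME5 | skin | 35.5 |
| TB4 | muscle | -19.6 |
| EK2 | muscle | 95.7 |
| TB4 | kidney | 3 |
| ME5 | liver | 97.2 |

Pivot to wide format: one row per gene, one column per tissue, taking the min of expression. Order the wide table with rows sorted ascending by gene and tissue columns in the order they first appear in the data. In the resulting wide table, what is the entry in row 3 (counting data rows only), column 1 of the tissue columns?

7

With rows sorted ascending by gene, row 3 is gene=ME5. tissue columns in first-appearance order: kidney, muscle, skin, brain, liver; column 1 is kidney.
Long rows with gene=ME5, tissue=kidney: min(91.6, 7) = 7.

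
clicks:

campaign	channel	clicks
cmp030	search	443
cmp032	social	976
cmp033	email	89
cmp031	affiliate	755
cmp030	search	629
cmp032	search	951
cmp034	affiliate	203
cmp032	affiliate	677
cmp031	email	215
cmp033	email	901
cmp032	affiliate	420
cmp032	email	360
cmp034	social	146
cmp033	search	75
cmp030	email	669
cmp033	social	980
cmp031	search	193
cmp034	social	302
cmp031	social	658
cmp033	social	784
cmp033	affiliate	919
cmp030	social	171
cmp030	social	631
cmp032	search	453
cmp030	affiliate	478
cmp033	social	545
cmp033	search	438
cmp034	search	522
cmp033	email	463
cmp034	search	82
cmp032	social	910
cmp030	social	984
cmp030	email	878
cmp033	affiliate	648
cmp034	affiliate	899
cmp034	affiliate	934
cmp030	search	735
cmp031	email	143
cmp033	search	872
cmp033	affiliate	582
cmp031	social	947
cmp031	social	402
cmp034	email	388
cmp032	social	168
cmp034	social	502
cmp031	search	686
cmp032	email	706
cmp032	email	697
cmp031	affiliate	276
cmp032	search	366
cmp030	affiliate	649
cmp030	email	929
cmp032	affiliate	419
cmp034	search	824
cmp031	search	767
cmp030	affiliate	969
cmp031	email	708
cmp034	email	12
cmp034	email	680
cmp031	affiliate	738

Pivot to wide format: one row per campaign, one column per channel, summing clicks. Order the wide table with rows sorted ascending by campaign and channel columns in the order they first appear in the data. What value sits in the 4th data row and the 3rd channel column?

1453

With rows sorted ascending by campaign, row 4 is campaign=cmp033. channel columns in first-appearance order: search, social, email, affiliate; column 3 is email.
Long rows with campaign=cmp033, channel=email: 89 + 901 + 463 = 1453.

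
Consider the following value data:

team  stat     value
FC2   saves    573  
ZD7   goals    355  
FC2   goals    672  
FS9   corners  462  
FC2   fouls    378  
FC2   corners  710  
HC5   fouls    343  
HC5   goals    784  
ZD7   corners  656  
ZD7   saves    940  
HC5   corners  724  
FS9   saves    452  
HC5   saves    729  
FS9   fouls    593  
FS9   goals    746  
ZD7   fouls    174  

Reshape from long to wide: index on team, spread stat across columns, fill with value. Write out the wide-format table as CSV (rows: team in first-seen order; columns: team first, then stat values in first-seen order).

team,saves,goals,corners,fouls
FC2,573,672,710,378
ZD7,940,355,656,174
FS9,452,746,462,593
HC5,729,784,724,343

Columns: team plus the 4 distinct stat values (saves, goals, corners, fouls).
For example, row FC2 column saves takes value=573 from the long row (FC2, saves).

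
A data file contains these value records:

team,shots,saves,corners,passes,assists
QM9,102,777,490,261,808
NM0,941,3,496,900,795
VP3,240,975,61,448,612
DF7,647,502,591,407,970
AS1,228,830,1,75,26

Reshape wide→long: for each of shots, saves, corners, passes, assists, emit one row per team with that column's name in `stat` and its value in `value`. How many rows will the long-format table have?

5 team values × 5 melted columns = 25 rows.

25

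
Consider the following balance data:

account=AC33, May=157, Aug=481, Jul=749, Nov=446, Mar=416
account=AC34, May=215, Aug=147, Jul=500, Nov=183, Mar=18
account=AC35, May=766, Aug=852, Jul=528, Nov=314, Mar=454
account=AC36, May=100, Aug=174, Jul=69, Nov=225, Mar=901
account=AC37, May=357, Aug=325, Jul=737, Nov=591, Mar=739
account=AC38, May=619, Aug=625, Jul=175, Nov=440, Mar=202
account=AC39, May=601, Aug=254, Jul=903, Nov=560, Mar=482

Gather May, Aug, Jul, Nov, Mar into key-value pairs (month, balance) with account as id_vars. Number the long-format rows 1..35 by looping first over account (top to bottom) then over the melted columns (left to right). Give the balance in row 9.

183

35 rows total (7 × 5). Row 9: index ⌊(9-1)/5⌋ = 1 into account → AC34; (9-1) mod 5 = 3 into the melted columns → Nov.
So row 9 is (AC34, Nov, 183); balance = 183.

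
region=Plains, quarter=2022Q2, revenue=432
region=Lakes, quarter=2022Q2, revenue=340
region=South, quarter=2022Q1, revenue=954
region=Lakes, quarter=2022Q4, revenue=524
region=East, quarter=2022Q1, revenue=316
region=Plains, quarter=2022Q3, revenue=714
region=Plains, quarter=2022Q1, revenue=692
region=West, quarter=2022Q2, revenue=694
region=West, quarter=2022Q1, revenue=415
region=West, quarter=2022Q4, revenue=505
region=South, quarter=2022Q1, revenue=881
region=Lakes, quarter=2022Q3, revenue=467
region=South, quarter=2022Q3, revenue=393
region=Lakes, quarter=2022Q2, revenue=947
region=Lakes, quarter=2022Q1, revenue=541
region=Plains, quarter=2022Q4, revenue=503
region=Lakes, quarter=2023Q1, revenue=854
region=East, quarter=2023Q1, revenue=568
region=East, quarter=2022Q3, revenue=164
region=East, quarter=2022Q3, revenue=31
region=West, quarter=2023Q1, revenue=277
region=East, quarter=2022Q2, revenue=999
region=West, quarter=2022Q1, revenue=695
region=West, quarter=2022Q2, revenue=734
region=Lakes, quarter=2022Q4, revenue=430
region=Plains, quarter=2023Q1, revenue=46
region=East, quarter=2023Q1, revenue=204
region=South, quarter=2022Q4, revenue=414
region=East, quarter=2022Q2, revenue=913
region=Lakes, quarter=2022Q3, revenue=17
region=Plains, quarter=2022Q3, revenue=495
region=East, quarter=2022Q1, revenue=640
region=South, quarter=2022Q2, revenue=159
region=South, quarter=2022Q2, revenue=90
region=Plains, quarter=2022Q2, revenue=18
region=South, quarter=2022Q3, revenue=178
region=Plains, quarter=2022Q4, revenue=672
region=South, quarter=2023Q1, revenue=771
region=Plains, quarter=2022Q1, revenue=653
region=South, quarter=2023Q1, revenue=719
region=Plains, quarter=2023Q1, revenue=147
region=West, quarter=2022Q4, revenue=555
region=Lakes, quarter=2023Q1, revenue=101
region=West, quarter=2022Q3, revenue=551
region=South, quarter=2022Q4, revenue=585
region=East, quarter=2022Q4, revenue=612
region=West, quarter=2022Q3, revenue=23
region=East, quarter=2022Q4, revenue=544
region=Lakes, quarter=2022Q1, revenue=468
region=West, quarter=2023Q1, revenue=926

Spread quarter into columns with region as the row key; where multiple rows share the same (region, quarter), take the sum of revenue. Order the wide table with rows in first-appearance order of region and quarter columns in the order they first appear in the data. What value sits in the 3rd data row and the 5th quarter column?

With rows in first-appearance order of region, row 3 is region=South. quarter columns in first-appearance order: 2022Q2, 2022Q1, 2022Q4, 2022Q3, 2023Q1; column 5 is 2023Q1.
Long rows with region=South, quarter=2023Q1: 771 + 719 = 1490.

1490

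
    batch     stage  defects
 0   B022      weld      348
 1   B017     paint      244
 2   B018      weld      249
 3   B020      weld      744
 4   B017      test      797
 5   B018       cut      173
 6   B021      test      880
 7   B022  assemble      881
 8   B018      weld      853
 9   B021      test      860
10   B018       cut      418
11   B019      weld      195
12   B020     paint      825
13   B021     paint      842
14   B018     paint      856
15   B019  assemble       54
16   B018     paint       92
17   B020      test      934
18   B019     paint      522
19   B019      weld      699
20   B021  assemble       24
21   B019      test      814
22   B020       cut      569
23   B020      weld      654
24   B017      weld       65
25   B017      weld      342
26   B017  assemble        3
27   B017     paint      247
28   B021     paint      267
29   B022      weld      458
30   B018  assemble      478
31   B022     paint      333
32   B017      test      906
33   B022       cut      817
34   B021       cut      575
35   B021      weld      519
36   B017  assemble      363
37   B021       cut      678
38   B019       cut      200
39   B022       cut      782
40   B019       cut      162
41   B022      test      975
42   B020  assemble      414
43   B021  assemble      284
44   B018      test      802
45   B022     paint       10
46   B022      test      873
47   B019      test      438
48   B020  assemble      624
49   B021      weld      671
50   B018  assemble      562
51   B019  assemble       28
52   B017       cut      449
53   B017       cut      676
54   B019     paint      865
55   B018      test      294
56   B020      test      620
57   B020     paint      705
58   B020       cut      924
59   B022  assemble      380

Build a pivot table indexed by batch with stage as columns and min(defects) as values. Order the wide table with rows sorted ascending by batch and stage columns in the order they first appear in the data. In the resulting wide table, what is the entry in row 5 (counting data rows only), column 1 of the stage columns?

With rows sorted ascending by batch, row 5 is batch=B021. stage columns in first-appearance order: weld, paint, test, cut, assemble; column 1 is weld.
Long rows with batch=B021, stage=weld: min(519, 671) = 519.

519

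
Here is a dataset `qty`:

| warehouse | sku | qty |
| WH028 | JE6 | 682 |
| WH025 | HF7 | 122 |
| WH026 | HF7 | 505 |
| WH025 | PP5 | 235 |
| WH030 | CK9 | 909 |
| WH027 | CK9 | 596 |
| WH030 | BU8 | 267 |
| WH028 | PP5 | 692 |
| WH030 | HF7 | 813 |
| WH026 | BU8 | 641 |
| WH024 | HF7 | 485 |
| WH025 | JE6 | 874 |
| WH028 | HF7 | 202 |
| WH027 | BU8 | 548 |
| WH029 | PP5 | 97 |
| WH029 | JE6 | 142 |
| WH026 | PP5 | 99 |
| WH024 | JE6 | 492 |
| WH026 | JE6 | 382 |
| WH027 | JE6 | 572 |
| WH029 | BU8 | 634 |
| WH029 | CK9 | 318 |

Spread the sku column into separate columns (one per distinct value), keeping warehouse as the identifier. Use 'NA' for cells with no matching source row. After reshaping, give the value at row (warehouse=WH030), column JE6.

No long-format row has warehouse=WH030 and sku=JE6, so the cell is NA.

NA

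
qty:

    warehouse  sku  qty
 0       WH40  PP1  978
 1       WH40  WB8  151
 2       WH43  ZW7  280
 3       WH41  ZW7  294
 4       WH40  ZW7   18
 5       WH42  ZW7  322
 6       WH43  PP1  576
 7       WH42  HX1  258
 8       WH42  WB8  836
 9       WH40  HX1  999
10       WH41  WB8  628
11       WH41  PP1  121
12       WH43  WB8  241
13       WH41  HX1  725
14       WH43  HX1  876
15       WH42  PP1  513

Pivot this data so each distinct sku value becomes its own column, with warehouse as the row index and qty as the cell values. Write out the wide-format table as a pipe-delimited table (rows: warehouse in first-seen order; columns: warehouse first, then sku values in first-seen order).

Columns: warehouse plus the 4 distinct sku values (PP1, WB8, ZW7, HX1).
For example, row WH40 column PP1 takes qty=978 from the long row (WH40, PP1).

| warehouse | PP1 | WB8 | ZW7 | HX1 |
| WH40 | 978 | 151 | 18 | 999 |
| WH43 | 576 | 241 | 280 | 876 |
| WH41 | 121 | 628 | 294 | 725 |
| WH42 | 513 | 836 | 322 | 258 |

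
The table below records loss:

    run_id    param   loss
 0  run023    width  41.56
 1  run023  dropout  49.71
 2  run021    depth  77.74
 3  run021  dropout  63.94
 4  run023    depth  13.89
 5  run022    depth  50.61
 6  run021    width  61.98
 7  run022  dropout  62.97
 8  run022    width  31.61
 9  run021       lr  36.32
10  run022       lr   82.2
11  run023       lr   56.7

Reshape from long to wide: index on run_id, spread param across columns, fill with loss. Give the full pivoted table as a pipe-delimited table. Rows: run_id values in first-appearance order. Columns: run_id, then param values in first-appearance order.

| run_id | width | dropout | depth | lr |
| run023 | 41.56 | 49.71 | 13.89 | 56.7 |
| run021 | 61.98 | 63.94 | 77.74 | 36.32 |
| run022 | 31.61 | 62.97 | 50.61 | 82.2 |

Columns: run_id plus the 4 distinct param values (width, dropout, depth, lr).
For example, row run023 column width takes loss=41.56 from the long row (run023, width).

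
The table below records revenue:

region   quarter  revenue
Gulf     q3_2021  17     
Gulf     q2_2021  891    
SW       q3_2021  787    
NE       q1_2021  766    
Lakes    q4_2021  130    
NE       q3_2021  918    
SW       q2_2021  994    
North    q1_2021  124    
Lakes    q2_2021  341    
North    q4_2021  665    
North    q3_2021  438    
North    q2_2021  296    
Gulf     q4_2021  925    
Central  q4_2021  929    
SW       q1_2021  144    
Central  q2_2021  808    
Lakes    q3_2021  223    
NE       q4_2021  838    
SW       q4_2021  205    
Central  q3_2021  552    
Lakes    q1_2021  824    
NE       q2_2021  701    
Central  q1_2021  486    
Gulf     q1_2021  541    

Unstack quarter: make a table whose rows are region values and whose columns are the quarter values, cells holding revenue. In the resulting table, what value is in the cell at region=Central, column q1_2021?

Wide layout: rows indexed by region, columns are the 4 distinct quarter values (q3_2021, q2_2021, q1_2021, q4_2021).
Cell (region=Central, quarter=q1_2021) draws from the long row where region=Central and quarter=q1_2021, which has revenue=486.

486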